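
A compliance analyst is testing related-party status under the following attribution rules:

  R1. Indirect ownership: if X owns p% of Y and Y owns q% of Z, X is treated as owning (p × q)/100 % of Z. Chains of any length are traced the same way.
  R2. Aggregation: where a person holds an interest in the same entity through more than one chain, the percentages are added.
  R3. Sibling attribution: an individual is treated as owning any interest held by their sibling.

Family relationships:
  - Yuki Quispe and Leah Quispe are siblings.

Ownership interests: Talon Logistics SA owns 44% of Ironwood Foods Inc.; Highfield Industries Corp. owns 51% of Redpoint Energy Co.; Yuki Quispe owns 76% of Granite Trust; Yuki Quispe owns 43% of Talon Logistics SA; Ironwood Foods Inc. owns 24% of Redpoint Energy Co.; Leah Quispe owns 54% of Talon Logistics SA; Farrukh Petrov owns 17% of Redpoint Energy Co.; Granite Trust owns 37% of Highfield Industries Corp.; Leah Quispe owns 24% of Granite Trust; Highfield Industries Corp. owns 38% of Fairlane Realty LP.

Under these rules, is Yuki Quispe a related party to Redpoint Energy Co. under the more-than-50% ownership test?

No

By sibling attribution (R3), Yuki Quispe is treated as also owning Leah Quispe's interest in Granite Trust, giving 76% + 24% = 100%.
By sibling attribution (R3), Yuki Quispe is treated as also owning Leah Quispe's interest in Talon Logistics SA, giving 43% + 54% = 97%.
Chain via Granite Trust → Highfield Industries Corp. (R1): 100% × 37% × 51% = 18.87% of Redpoint Energy Co.
Chain via Talon Logistics SA → Ironwood Foods Inc. (R1): 97% × 44% × 24% = 10.2432% of Redpoint Energy Co.
Aggregating (R2): 18.87% + 10.2432% = 29.1132%.
29.1132% does not exceed the 50% threshold, so Yuki is not a related party to Redpoint Energy Co.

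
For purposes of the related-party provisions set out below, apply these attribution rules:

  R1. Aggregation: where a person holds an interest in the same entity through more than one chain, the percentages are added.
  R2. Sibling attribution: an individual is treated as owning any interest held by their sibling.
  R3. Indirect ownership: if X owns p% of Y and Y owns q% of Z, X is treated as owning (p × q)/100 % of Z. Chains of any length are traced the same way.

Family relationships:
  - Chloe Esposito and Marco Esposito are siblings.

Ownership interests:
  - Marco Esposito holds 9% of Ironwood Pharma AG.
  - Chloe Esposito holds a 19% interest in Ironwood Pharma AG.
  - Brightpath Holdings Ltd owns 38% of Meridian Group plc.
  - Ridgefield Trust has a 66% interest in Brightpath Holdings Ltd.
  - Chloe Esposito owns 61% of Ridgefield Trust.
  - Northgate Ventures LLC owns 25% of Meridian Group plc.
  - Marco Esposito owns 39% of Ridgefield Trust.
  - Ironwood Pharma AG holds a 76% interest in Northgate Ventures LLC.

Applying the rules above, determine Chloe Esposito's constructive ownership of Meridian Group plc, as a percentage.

30.4%

By sibling attribution (R2), Chloe Esposito is treated as also owning Marco Esposito's interest in Ridgefield Trust, giving 61% + 39% = 100%.
By sibling attribution (R2), Chloe Esposito is treated as also owning Marco Esposito's interest in Ironwood Pharma AG, giving 19% + 9% = 28%.
Chain via Ridgefield Trust → Brightpath Holdings Ltd (R3): 100% × 66% × 38% = 25.08% of Meridian Group plc.
Chain via Ironwood Pharma AG → Northgate Ventures LLC (R3): 28% × 76% × 25% = 5.32% of Meridian Group plc.
Aggregating (R1): 25.08% + 5.32% = 30.4%.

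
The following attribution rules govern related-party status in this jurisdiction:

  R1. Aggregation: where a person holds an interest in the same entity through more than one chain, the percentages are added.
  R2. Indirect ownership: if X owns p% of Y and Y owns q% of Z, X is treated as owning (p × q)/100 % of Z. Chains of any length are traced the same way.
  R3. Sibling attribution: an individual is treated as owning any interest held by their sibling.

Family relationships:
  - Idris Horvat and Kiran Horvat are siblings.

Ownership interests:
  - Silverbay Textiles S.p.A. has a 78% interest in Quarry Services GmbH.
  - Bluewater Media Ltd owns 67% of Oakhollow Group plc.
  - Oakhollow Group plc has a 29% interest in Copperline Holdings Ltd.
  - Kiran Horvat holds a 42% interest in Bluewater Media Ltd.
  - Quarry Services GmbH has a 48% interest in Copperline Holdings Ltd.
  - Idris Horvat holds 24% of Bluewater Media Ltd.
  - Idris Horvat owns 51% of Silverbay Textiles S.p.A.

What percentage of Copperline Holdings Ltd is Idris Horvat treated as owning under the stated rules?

By sibling attribution (R3), Idris Horvat is treated as also owning Kiran Horvat's interest in Bluewater Media Ltd, giving 24% + 42% = 66%.
Chain via Silverbay Textiles S.p.A. → Quarry Services GmbH (R2): 51% × 78% × 48% = 19.0944% of Copperline Holdings Ltd.
Chain via Bluewater Media Ltd → Oakhollow Group plc (R2): 66% × 67% × 29% = 12.8238% of Copperline Holdings Ltd.
Aggregating (R1): 19.0944% + 12.8238% = 31.9182%.

31.9182%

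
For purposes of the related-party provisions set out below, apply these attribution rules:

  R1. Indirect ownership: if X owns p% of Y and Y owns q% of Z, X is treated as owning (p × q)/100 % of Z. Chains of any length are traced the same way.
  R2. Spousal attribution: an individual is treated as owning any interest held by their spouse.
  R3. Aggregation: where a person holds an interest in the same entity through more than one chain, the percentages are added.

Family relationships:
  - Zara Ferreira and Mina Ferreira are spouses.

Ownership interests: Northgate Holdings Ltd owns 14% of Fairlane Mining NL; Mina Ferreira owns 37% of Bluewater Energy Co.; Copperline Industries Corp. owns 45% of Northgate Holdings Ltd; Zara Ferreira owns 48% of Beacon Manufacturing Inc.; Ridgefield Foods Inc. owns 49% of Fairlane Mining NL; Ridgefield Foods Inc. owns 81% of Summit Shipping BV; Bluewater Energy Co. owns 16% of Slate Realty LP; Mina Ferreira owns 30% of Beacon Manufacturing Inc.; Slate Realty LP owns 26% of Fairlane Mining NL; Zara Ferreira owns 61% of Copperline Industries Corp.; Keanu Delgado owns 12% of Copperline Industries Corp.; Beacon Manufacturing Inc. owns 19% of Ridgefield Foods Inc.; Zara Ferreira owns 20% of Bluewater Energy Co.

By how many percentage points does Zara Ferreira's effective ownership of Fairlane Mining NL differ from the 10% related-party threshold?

By spousal attribution (R2), Zara Ferreira is treated as also owning Mina Ferreira's interest in Bluewater Energy Co, giving 20% + 37% = 57%.
By spousal attribution (R2), Zara Ferreira is treated as also owning Mina Ferreira's interest in Beacon Manufacturing Inc, giving 48% + 30% = 78%.
Chain via Bluewater Energy Co. → Slate Realty LP (R1): 57% × 16% × 26% = 2.3712% of Fairlane Mining NL.
Chain via Beacon Manufacturing Inc. → Ridgefield Foods Inc. (R1): 78% × 19% × 49% = 7.2618% of Fairlane Mining NL.
Chain via Copperline Industries Corp. → Northgate Holdings Ltd (R1): 61% × 45% × 14% = 3.843% of Fairlane Mining NL.
Aggregating (R3): 2.3712% + 7.2618% + 3.843% = 13.476%.
13.476% exceeds the 10% threshold by 3.476 percentage points.

3.476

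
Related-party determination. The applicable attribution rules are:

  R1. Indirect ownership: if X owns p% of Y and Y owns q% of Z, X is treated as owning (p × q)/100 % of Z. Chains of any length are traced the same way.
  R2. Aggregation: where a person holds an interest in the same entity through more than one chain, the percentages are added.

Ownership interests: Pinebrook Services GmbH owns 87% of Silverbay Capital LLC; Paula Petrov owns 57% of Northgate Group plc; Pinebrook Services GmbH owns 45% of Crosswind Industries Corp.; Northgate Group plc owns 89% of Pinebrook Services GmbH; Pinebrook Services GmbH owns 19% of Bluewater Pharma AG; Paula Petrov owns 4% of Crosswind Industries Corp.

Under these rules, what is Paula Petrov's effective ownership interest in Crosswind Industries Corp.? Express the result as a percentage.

Chain via Northgate Group plc → Pinebrook Services GmbH (R1): 57% × 89% × 45% = 22.8285% of Crosswind Industries Corp.
Direct interest in Crosswind Industries Corp: 4%.
Aggregating (R2): 22.8285% + 4% = 26.8285%.

26.8285%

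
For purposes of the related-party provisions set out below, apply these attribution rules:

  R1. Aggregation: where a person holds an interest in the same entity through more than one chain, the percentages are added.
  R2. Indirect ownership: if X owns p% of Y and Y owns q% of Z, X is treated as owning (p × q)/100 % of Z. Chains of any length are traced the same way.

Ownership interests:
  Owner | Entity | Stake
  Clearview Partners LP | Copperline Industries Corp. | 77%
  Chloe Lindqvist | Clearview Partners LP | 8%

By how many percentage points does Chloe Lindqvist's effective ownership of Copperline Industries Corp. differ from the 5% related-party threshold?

Chain via Clearview Partners LP (R2): 8% × 77% = 6.16% of Copperline Industries Corp.
6.16% exceeds the 5% threshold by 1.16 percentage points.

1.16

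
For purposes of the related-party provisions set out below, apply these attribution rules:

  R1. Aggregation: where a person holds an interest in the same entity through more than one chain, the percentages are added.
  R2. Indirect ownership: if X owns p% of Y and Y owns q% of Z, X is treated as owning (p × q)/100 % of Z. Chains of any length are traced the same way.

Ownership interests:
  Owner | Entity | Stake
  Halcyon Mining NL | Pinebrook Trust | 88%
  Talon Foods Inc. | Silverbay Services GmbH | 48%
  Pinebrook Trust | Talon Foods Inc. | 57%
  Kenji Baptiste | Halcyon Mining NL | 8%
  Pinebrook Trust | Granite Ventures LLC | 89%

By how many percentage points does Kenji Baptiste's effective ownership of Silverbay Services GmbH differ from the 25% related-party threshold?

Chain via Halcyon Mining NL → Pinebrook Trust → Talon Foods Inc. (R2): 8% × 88% × 57% × 48% = 1.926144% of Silverbay Services GmbH.
1.926144% falls short of the 25% threshold by 23.073856 percentage points.

23.073856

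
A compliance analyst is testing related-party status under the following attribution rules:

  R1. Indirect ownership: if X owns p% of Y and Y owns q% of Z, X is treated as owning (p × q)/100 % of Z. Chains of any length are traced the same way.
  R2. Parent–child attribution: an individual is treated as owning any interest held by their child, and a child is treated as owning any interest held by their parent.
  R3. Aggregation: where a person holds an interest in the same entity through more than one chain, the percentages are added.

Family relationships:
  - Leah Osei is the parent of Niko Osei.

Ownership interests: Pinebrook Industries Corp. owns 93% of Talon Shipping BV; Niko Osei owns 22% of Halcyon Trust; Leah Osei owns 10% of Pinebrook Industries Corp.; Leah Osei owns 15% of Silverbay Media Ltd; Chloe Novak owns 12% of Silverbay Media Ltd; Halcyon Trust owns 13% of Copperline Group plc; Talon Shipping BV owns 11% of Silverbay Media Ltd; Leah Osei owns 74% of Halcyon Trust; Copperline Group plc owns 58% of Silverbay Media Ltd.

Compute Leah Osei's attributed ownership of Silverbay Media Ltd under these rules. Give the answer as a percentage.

23.2614%

By parent–child attribution (R2), Leah Osei is treated as also owning Niko Osei's interest in Halcyon Trust, giving 74% + 22% = 96%.
Chain via Halcyon Trust → Copperline Group plc (R1): 96% × 13% × 58% = 7.2384% of Silverbay Media Ltd.
Chain via Pinebrook Industries Corp. → Talon Shipping BV (R1): 10% × 93% × 11% = 1.023% of Silverbay Media Ltd.
Direct interest in Silverbay Media Ltd: 15%.
Aggregating (R3): 7.2384% + 1.023% + 15% = 23.2614%.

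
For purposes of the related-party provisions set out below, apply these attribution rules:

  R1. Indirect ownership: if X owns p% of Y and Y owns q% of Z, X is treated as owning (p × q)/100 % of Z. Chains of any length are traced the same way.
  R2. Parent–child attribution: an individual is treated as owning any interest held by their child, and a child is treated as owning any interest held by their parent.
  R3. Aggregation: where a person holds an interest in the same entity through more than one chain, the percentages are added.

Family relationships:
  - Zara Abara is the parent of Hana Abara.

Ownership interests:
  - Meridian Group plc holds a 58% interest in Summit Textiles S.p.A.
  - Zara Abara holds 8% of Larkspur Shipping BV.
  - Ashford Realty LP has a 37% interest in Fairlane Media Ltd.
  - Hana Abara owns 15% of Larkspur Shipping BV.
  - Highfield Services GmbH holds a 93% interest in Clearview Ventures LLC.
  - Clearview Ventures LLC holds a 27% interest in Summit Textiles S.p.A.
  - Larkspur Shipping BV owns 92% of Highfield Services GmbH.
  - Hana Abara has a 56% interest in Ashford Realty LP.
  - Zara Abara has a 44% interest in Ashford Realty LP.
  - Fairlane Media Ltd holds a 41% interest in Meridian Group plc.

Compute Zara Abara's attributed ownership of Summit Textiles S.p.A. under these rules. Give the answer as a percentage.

By parent–child attribution (R2), Zara Abara is treated as also owning Hana Abara's interest in Larkspur Shipping BV, giving 8% + 15% = 23%.
By parent–child attribution (R2), Zara Abara is treated as also owning Hana Abara's interest in Ashford Realty LP, giving 44% + 56% = 100%.
Chain via Larkspur Shipping BV → Highfield Services GmbH → Clearview Ventures LLC (R1): 23% × 92% × 93% × 27% = 5.313276% of Summit Textiles S.p.A.
Chain via Ashford Realty LP → Fairlane Media Ltd → Meridian Group plc (R1): 100% × 37% × 41% × 58% = 8.7986% of Summit Textiles S.p.A.
Aggregating (R3): 5.313276% + 8.7986% = 14.111876%.

14.111876%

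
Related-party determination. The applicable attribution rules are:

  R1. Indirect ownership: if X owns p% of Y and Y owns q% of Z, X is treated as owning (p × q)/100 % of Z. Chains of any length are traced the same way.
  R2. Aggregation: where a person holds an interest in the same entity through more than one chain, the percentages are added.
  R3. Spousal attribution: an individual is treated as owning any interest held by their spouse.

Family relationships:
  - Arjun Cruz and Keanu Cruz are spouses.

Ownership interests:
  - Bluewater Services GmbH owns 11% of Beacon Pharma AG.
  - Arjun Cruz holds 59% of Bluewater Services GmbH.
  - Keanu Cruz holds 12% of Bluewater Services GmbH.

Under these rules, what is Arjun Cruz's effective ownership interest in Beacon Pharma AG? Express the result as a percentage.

7.81%

By spousal attribution (R3), Arjun Cruz is treated as also owning Keanu Cruz's interest in Bluewater Services GmbH, giving 59% + 12% = 71%.
Chain via Bluewater Services GmbH (R1): 71% × 11% = 7.81% of Beacon Pharma AG.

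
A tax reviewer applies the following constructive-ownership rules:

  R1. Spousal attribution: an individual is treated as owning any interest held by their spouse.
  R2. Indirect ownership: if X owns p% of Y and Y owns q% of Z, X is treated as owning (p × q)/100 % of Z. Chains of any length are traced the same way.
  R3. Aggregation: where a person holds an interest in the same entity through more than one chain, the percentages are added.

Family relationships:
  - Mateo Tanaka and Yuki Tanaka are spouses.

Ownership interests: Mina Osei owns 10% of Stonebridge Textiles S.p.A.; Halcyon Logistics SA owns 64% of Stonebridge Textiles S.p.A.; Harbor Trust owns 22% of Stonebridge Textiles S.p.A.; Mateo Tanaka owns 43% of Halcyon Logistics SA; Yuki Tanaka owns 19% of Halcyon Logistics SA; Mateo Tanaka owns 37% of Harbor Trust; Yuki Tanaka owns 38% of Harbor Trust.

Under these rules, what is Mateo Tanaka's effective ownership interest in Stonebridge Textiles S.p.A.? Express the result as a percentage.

56.18%

By spousal attribution (R1), Mateo Tanaka is treated as also owning Yuki Tanaka's interest in Halcyon Logistics SA, giving 43% + 19% = 62%.
By spousal attribution (R1), Mateo Tanaka is treated as also owning Yuki Tanaka's interest in Harbor Trust, giving 37% + 38% = 75%.
Chain via Halcyon Logistics SA (R2): 62% × 64% = 39.68% of Stonebridge Textiles S.p.A.
Chain via Harbor Trust (R2): 75% × 22% = 16.5% of Stonebridge Textiles S.p.A.
Aggregating (R3): 39.68% + 16.5% = 56.18%.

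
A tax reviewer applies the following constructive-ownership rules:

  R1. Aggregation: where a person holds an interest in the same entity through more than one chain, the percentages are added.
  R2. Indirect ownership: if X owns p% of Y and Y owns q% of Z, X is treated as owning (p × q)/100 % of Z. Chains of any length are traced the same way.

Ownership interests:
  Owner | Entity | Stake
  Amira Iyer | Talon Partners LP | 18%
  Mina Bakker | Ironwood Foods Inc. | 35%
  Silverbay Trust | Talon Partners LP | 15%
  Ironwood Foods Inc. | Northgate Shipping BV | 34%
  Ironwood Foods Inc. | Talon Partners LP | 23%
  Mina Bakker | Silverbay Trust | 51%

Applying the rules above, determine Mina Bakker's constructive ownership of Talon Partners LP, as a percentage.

15.7%

Chain via Ironwood Foods Inc. (R2): 35% × 23% = 8.05% of Talon Partners LP.
Chain via Silverbay Trust (R2): 51% × 15% = 7.65% of Talon Partners LP.
Aggregating (R1): 8.05% + 7.65% = 15.7%.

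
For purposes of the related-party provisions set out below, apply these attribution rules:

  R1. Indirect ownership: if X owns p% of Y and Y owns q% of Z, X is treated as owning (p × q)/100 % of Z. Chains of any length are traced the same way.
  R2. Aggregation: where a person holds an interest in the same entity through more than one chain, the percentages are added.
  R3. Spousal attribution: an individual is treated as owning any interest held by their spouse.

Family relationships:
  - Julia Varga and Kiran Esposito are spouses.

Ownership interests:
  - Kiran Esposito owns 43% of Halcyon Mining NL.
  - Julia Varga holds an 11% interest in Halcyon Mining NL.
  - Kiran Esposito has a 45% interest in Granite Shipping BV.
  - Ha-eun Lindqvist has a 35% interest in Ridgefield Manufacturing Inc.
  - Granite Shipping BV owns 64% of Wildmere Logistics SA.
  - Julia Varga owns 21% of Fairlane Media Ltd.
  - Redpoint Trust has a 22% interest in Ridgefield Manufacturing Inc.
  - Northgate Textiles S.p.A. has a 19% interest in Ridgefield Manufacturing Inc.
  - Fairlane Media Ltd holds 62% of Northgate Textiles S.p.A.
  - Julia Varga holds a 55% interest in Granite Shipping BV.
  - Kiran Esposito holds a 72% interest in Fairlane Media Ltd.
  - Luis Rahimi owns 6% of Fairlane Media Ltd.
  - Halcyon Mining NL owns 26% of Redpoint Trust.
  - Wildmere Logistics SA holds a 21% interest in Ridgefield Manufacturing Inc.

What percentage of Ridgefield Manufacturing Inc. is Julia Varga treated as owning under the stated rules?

27.4842%

By spousal attribution (R3), Julia Varga is treated as also owning Kiran Esposito's interest in Halcyon Mining NL, giving 11% + 43% = 54%.
By spousal attribution (R3), Julia Varga is treated as also owning Kiran Esposito's interest in Fairlane Media Ltd, giving 21% + 72% = 93%.
By spousal attribution (R3), Julia Varga is treated as also owning Kiran Esposito's interest in Granite Shipping BV, giving 55% + 45% = 100%.
Chain via Halcyon Mining NL → Redpoint Trust (R1): 54% × 26% × 22% = 3.0888% of Ridgefield Manufacturing Inc.
Chain via Fairlane Media Ltd → Northgate Textiles S.p.A. (R1): 93% × 62% × 19% = 10.9554% of Ridgefield Manufacturing Inc.
Chain via Granite Shipping BV → Wildmere Logistics SA (R1): 100% × 64% × 21% = 13.44% of Ridgefield Manufacturing Inc.
Aggregating (R2): 3.0888% + 10.9554% + 13.44% = 27.4842%.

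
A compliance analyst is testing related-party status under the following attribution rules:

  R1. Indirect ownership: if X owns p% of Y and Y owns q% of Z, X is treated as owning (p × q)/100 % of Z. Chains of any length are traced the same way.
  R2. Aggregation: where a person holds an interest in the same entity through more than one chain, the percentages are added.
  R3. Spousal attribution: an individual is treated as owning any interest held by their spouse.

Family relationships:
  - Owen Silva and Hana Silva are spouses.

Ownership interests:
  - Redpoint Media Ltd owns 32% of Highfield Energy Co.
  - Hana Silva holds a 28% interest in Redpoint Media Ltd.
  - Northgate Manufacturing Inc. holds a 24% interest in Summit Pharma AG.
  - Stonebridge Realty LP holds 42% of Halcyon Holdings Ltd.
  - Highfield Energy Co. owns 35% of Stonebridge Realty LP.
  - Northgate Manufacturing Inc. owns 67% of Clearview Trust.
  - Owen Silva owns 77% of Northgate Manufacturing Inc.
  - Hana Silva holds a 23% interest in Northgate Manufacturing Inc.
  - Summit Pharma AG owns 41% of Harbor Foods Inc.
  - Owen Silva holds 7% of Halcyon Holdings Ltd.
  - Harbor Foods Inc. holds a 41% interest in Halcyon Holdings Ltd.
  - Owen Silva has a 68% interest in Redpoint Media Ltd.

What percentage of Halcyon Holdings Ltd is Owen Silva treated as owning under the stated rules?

15.55024%

By spousal attribution (R3), Owen Silva is treated as also owning Hana Silva's interest in Redpoint Media Ltd, giving 68% + 28% = 96%.
By spousal attribution (R3), Owen Silva is treated as also owning Hana Silva's interest in Northgate Manufacturing Inc, giving 77% + 23% = 100%.
Chain via Redpoint Media Ltd → Highfield Energy Co. → Stonebridge Realty LP (R1): 96% × 32% × 35% × 42% = 4.51584% of Halcyon Holdings Ltd.
Chain via Northgate Manufacturing Inc. → Summit Pharma AG → Harbor Foods Inc. (R1): 100% × 24% × 41% × 41% = 4.0344% of Halcyon Holdings Ltd.
Direct interest in Halcyon Holdings Ltd: 7%.
Aggregating (R2): 4.51584% + 4.0344% + 7% = 15.55024%.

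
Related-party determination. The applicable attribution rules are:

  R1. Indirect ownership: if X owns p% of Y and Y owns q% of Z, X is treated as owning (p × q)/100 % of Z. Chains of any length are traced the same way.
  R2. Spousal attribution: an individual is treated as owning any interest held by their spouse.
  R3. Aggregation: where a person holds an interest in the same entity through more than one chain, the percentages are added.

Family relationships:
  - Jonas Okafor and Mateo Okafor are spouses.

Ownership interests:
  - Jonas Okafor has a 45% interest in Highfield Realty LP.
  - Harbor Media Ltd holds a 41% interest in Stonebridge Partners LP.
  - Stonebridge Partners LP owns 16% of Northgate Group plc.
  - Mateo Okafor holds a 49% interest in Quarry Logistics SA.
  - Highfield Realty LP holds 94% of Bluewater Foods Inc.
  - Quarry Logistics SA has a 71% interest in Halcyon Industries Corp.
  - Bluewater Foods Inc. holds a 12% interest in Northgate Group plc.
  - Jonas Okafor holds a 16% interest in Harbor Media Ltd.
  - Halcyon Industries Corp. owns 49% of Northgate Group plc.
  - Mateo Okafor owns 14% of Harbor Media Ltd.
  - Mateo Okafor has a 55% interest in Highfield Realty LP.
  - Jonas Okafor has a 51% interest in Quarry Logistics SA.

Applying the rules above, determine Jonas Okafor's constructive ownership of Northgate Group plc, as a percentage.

By spousal attribution (R2), Jonas Okafor is treated as also owning Mateo Okafor's interest in Quarry Logistics SA, giving 51% + 49% = 100%.
By spousal attribution (R2), Jonas Okafor is treated as also owning Mateo Okafor's interest in Highfield Realty LP, giving 45% + 55% = 100%.
By spousal attribution (R2), Jonas Okafor is treated as also owning Mateo Okafor's interest in Harbor Media Ltd, giving 16% + 14% = 30%.
Chain via Quarry Logistics SA → Halcyon Industries Corp. (R1): 100% × 71% × 49% = 34.79% of Northgate Group plc.
Chain via Highfield Realty LP → Bluewater Foods Inc. (R1): 100% × 94% × 12% = 11.28% of Northgate Group plc.
Chain via Harbor Media Ltd → Stonebridge Partners LP (R1): 30% × 41% × 16% = 1.968% of Northgate Group plc.
Aggregating (R3): 34.79% + 11.28% + 1.968% = 48.038%.

48.038%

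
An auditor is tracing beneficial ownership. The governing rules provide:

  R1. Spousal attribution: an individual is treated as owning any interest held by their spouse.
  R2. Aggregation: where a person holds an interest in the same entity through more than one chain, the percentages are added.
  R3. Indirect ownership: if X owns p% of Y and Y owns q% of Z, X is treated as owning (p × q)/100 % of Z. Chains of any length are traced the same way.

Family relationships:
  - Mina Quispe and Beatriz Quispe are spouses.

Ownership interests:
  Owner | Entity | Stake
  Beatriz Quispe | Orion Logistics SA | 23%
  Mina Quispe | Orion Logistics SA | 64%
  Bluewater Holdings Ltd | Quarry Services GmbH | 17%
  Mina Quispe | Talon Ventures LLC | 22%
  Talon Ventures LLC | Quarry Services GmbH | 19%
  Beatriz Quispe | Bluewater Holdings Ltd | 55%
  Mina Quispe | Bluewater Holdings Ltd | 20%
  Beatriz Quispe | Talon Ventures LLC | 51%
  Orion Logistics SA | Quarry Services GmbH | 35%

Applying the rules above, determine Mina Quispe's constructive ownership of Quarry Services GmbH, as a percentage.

57.07%

By spousal attribution (R1), Mina Quispe is treated as also owning Beatriz Quispe's interest in Talon Ventures LLC, giving 22% + 51% = 73%.
By spousal attribution (R1), Mina Quispe is treated as also owning Beatriz Quispe's interest in Orion Logistics SA, giving 64% + 23% = 87%.
By spousal attribution (R1), Mina Quispe is treated as also owning Beatriz Quispe's interest in Bluewater Holdings Ltd, giving 20% + 55% = 75%.
Chain via Talon Ventures LLC (R3): 73% × 19% = 13.87% of Quarry Services GmbH.
Chain via Orion Logistics SA (R3): 87% × 35% = 30.45% of Quarry Services GmbH.
Chain via Bluewater Holdings Ltd (R3): 75% × 17% = 12.75% of Quarry Services GmbH.
Aggregating (R2): 13.87% + 30.45% + 12.75% = 57.07%.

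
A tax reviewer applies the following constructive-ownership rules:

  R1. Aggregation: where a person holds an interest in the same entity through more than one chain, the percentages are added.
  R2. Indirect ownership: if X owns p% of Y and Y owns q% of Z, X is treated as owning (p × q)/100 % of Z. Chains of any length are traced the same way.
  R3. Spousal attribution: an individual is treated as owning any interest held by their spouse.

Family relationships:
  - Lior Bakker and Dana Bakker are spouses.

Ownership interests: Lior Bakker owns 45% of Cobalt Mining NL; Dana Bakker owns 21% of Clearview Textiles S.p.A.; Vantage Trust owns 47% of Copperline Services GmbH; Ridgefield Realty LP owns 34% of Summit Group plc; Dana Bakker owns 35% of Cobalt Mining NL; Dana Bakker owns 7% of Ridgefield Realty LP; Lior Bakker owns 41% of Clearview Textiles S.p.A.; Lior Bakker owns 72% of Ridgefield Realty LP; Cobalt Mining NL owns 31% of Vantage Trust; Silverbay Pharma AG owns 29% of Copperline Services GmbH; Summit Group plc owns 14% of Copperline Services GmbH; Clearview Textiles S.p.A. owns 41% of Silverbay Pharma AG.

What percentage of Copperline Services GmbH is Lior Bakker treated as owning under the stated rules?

22.7882%

By spousal attribution (R3), Lior Bakker is treated as also owning Dana Bakker's interest in Ridgefield Realty LP, giving 72% + 7% = 79%.
By spousal attribution (R3), Lior Bakker is treated as also owning Dana Bakker's interest in Cobalt Mining NL, giving 45% + 35% = 80%.
By spousal attribution (R3), Lior Bakker is treated as also owning Dana Bakker's interest in Clearview Textiles S.p.A, giving 41% + 21% = 62%.
Chain via Ridgefield Realty LP → Summit Group plc (R2): 79% × 34% × 14% = 3.7604% of Copperline Services GmbH.
Chain via Cobalt Mining NL → Vantage Trust (R2): 80% × 31% × 47% = 11.656% of Copperline Services GmbH.
Chain via Clearview Textiles S.p.A. → Silverbay Pharma AG (R2): 62% × 41% × 29% = 7.3718% of Copperline Services GmbH.
Aggregating (R1): 3.7604% + 11.656% + 7.3718% = 22.7882%.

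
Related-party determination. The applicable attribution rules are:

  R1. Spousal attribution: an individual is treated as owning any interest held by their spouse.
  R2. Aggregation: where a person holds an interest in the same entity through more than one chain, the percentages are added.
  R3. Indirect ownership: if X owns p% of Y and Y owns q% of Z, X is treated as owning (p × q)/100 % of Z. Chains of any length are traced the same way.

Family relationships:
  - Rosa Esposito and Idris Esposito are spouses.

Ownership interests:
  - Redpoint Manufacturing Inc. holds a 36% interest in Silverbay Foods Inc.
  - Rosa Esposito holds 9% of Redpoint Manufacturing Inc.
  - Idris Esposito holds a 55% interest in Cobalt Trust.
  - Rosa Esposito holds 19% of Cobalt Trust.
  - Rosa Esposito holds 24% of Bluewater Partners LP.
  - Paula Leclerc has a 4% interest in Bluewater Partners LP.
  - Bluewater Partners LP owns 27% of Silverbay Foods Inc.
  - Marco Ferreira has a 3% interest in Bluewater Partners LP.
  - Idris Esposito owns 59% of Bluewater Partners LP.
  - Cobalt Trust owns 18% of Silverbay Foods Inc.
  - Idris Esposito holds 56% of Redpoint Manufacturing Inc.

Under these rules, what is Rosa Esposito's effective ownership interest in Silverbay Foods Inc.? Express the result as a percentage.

59.13%

By spousal attribution (R1), Rosa Esposito is treated as also owning Idris Esposito's interest in Redpoint Manufacturing Inc, giving 9% + 56% = 65%.
By spousal attribution (R1), Rosa Esposito is treated as also owning Idris Esposito's interest in Cobalt Trust, giving 19% + 55% = 74%.
By spousal attribution (R1), Rosa Esposito is treated as also owning Idris Esposito's interest in Bluewater Partners LP, giving 24% + 59% = 83%.
Chain via Redpoint Manufacturing Inc. (R3): 65% × 36% = 23.4% of Silverbay Foods Inc.
Chain via Cobalt Trust (R3): 74% × 18% = 13.32% of Silverbay Foods Inc.
Chain via Bluewater Partners LP (R3): 83% × 27% = 22.41% of Silverbay Foods Inc.
Aggregating (R2): 23.4% + 13.32% + 22.41% = 59.13%.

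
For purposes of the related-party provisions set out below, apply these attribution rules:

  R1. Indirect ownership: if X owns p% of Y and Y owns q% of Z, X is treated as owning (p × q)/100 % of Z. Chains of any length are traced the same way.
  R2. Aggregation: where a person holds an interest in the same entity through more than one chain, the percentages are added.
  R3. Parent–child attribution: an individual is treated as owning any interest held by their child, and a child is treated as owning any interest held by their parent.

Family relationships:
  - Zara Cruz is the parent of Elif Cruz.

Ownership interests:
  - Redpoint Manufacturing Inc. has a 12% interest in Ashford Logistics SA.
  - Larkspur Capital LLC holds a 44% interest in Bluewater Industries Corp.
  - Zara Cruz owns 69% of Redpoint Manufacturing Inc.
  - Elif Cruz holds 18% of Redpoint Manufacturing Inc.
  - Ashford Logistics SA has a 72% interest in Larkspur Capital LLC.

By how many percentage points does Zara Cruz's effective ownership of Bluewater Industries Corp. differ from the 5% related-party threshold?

By parent–child attribution (R3), Zara Cruz is treated as also owning Elif Cruz's interest in Redpoint Manufacturing Inc, giving 69% + 18% = 87%.
Chain via Redpoint Manufacturing Inc. → Ashford Logistics SA → Larkspur Capital LLC (R1): 87% × 12% × 72% × 44% = 3.307392% of Bluewater Industries Corp.
3.307392% falls short of the 5% threshold by 1.692608 percentage points.

1.692608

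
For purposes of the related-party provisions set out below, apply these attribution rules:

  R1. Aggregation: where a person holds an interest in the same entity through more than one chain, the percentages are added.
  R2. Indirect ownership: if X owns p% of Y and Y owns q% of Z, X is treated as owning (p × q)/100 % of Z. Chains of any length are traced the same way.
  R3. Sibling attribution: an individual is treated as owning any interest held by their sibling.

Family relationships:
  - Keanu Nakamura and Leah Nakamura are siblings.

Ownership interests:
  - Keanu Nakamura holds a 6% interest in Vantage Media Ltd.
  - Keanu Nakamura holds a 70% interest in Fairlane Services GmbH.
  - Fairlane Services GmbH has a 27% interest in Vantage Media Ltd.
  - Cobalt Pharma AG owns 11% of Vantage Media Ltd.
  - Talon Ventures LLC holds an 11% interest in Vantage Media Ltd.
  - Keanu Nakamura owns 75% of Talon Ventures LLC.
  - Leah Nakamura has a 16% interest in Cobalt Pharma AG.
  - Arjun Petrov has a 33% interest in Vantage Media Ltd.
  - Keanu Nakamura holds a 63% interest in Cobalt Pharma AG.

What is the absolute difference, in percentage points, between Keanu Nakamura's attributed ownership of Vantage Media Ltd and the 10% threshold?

31.84

By sibling attribution (R3), Keanu Nakamura is treated as also owning Leah Nakamura's interest in Cobalt Pharma AG, giving 63% + 16% = 79%.
Chain via Talon Ventures LLC (R2): 75% × 11% = 8.25% of Vantage Media Ltd.
Chain via Cobalt Pharma AG (R2): 79% × 11% = 8.69% of Vantage Media Ltd.
Chain via Fairlane Services GmbH (R2): 70% × 27% = 18.9% of Vantage Media Ltd.
Direct interest in Vantage Media Ltd: 6%.
Aggregating (R1): 8.25% + 8.69% + 18.9% + 6% = 41.84%.
41.84% exceeds the 10% threshold by 31.84 percentage points.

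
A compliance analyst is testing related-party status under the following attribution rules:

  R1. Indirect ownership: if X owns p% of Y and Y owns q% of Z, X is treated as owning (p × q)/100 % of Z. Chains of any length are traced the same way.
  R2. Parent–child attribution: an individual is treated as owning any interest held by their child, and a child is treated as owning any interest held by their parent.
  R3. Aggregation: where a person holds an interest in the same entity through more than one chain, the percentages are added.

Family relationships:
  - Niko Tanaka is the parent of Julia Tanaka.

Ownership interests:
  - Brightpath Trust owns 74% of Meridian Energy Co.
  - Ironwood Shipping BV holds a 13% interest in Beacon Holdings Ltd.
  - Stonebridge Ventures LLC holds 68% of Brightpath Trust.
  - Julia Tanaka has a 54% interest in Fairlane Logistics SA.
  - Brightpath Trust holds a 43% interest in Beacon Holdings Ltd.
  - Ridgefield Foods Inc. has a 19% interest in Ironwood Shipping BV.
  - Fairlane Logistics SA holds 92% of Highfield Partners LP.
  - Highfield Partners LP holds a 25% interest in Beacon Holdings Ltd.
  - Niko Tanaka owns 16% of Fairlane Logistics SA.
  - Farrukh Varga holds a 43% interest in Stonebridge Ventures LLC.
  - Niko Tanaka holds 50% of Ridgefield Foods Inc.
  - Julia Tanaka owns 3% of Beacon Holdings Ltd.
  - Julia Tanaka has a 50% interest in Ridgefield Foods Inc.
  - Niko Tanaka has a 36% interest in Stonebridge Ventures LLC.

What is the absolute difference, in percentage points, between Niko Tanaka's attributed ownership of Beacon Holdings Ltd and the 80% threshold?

By parent–child attribution (R2), Niko Tanaka is treated as also owning Julia Tanaka's interest in Ridgefield Foods Inc, giving 50% + 50% = 100%.
By parent–child attribution (R2), Niko Tanaka is treated as also owning Julia Tanaka's interest in Fairlane Logistics SA, giving 16% + 54% = 70%.
By parent–child attribution (R2), Niko Tanaka is treated as owning Julia Tanaka's 3% interest in Beacon Holdings Ltd.
Chain via Ridgefield Foods Inc. → Ironwood Shipping BV (R1): 100% × 19% × 13% = 2.47% of Beacon Holdings Ltd.
Chain via Fairlane Logistics SA → Highfield Partners LP (R1): 70% × 92% × 25% = 16.1% of Beacon Holdings Ltd.
Chain via Stonebridge Ventures LLC → Brightpath Trust (R1): 36% × 68% × 43% = 10.5264% of Beacon Holdings Ltd.
Direct interest in Beacon Holdings Ltd: 3%.
Aggregating (R3): 2.47% + 16.1% + 10.5264% + 3% = 32.0964%.
32.0964% falls short of the 80% threshold by 47.9036 percentage points.

47.9036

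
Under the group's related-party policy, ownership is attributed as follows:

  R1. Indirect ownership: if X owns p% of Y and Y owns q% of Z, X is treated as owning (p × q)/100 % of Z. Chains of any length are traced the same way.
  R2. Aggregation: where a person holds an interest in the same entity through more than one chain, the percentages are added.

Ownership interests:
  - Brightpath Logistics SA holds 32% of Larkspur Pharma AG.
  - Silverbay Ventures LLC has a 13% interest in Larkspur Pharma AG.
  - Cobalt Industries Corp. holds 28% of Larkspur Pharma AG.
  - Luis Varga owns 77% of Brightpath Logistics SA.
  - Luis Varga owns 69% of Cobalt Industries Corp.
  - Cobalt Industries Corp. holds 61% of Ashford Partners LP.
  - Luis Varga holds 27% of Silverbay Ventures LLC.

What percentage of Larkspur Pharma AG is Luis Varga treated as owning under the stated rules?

Chain via Cobalt Industries Corp. (R1): 69% × 28% = 19.32% of Larkspur Pharma AG.
Chain via Brightpath Logistics SA (R1): 77% × 32% = 24.64% of Larkspur Pharma AG.
Chain via Silverbay Ventures LLC (R1): 27% × 13% = 3.51% of Larkspur Pharma AG.
Aggregating (R2): 19.32% + 24.64% + 3.51% = 47.47%.

47.47%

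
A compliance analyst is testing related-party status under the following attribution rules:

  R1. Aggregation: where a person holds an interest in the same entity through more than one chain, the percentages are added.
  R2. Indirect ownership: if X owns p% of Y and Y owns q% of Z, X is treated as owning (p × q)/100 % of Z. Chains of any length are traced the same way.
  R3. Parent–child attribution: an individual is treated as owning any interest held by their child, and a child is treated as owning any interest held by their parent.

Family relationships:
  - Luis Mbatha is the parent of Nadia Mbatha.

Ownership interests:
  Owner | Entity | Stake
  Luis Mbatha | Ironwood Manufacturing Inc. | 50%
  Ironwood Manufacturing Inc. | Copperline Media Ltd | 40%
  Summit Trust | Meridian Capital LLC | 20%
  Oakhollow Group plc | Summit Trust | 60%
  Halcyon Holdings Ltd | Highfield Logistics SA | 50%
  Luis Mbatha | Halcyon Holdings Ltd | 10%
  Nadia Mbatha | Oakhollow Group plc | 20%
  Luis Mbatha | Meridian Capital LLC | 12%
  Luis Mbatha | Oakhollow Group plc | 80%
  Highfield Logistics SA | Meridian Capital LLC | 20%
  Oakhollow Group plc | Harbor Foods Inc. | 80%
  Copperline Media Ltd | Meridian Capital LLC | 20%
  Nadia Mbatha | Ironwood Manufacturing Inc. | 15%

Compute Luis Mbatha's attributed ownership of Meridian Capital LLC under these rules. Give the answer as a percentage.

By parent–child attribution (R3), Luis Mbatha is treated as also owning Nadia Mbatha's interest in Ironwood Manufacturing Inc, giving 50% + 15% = 65%.
By parent–child attribution (R3), Luis Mbatha is treated as also owning Nadia Mbatha's interest in Oakhollow Group plc, giving 80% + 20% = 100%.
Chain via Ironwood Manufacturing Inc. → Copperline Media Ltd (R2): 65% × 40% × 20% = 5.2% of Meridian Capital LLC.
Chain via Oakhollow Group plc → Summit Trust (R2): 100% × 60% × 20% = 12% of Meridian Capital LLC.
Chain via Halcyon Holdings Ltd → Highfield Logistics SA (R2): 10% × 50% × 20% = 1% of Meridian Capital LLC.
Direct interest in Meridian Capital LLC: 12%.
Aggregating (R1): 5.2% + 12% + 1% + 12% = 30.2%.

30.2%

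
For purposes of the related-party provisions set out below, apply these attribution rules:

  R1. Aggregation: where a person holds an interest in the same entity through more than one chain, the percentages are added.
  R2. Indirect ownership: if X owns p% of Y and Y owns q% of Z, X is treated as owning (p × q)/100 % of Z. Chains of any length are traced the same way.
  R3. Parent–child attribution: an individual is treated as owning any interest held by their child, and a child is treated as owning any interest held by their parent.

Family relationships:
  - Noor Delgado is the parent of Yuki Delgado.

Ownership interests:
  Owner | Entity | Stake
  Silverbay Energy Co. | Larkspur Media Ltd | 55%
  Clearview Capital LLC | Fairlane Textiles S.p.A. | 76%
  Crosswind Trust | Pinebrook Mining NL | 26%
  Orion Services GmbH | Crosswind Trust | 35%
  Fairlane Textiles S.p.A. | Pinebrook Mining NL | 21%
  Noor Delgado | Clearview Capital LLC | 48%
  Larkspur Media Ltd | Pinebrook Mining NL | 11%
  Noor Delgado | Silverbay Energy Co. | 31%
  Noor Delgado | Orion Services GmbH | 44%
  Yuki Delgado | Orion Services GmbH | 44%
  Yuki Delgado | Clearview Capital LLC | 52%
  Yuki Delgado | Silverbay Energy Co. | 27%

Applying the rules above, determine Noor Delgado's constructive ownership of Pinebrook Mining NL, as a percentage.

27.477%

By parent–child attribution (R3), Noor Delgado is treated as also owning Yuki Delgado's interest in Clearview Capital LLC, giving 48% + 52% = 100%.
By parent–child attribution (R3), Noor Delgado is treated as also owning Yuki Delgado's interest in Silverbay Energy Co, giving 31% + 27% = 58%.
By parent–child attribution (R3), Noor Delgado is treated as also owning Yuki Delgado's interest in Orion Services GmbH, giving 44% + 44% = 88%.
Chain via Clearview Capital LLC → Fairlane Textiles S.p.A. (R2): 100% × 76% × 21% = 15.96% of Pinebrook Mining NL.
Chain via Silverbay Energy Co. → Larkspur Media Ltd (R2): 58% × 55% × 11% = 3.509% of Pinebrook Mining NL.
Chain via Orion Services GmbH → Crosswind Trust (R2): 88% × 35% × 26% = 8.008% of Pinebrook Mining NL.
Aggregating (R1): 15.96% + 3.509% + 8.008% = 27.477%.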